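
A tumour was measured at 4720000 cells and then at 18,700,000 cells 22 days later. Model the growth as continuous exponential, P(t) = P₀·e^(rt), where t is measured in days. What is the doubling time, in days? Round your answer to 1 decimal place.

r = ln(18700000/4720000) / 22 = ln(3.96186) / 22 ≈ 0.062578 per day
doubling time = ln 2 / |r| = 0.69315 / 0.062578

doubling time ≈ 11.1 days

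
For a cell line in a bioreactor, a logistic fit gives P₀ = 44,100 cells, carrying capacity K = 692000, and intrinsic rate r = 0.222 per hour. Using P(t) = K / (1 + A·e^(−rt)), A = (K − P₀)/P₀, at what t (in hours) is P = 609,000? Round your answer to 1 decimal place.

A = (692000 − 44100)/44100 = 14.69161
609000 = 692000/(1 + 14.69161·e^(−0.222t)) → 1 + 14.69161·e^(−0.222t) = 1.13629
e^(−0.222t) = 0.009277 → t = ln(107.79748)/0.222 = 4.68025/0.222

t ≈ 21.1 hours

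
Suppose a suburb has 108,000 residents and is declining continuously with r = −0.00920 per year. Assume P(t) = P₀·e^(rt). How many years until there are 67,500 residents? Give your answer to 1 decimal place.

t ≈ 51.1 years

67500 = 108000 · e^(-0.0092·t)
t = ln(67500/108000) / -0.0092 = ln(0.625) / -0.0092 = -0.47 / -0.0092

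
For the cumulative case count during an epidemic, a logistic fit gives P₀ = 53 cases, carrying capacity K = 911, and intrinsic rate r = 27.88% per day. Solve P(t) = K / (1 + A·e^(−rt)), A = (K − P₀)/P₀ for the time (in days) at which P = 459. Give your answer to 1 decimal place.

t ≈ 10.0 days

A = (911 − 53)/53 = 16.18868
459 = 911/(1 + 16.18868·e^(−0.2788t)) → 1 + 16.18868·e^(−0.2788t) = 1.98475
e^(−0.2788t) = 0.06083 → t = ln(16.43939)/0.2788 = 2.79968/0.2788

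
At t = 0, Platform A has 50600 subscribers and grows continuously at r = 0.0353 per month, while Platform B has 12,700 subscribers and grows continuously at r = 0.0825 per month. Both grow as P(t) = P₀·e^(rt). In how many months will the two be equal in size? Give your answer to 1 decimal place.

t ≈ 29.3 months

50600·e^(0.0353t) = 12700·e^(0.0825t)
50600/12700 = e^((0.0825 − 0.0353)t) → ln(3.98425) = 0.0472·t
t = 1.38235 / 0.0472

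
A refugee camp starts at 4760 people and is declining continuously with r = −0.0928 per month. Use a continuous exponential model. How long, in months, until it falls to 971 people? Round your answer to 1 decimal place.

971 = 4760 · e^(-0.0928·t)
t = ln(971/4760) / -0.0928 = ln(0.20399) / -0.0928 = -1.58968 / -0.0928

t ≈ 17.1 months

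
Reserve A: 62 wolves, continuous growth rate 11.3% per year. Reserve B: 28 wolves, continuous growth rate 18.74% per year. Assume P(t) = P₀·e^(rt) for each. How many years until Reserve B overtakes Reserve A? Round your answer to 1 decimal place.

62·e^(0.113t) = 28·e^(0.1874t)
62/28 = e^((0.1874 − 0.113)t) → ln(2.21429) = 0.0744·t
t = 0.79493 / 0.0744

t ≈ 10.7 years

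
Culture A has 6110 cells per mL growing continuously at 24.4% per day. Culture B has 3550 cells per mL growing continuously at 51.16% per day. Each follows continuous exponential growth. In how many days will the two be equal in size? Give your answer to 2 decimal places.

6110·e^(0.244t) = 3550·e^(0.5116t)
6110/3550 = e^((0.5116 − 0.244)t) → ln(1.72113) = 0.2676·t
t = 0.54298 / 0.2676

t ≈ 2.03 days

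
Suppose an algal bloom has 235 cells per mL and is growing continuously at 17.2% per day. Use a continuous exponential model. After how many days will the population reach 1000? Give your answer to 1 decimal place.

1000 = 235 · e^(0.172·t)
t = ln(1000/235) / 0.172 = ln(4.25532) / 0.172 = 1.44817 / 0.172

t ≈ 8.4 days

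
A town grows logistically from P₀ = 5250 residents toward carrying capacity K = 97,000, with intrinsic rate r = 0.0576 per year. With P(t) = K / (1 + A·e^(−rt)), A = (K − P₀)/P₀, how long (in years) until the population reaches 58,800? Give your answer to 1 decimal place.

A = (97000 − 5250)/5250 = 17.47619
58800 = 97000/(1 + 17.47619·e^(−0.0576t)) → 1 + 17.47619·e^(−0.0576t) = 1.64966
e^(−0.0576t) = 0.037174 → t = ln(26.90052)/0.0576 = 3.29215/0.0576

t ≈ 57.2 years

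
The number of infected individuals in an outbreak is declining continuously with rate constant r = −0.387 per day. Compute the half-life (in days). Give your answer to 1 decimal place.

half-life ≈ 1.8 days

half-life = ln(2) / |r| = 0.69315 / 0.387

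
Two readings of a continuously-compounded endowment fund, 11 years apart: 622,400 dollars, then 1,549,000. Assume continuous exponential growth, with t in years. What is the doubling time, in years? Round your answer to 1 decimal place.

doubling time ≈ 8.4 years

r = ln(1549000/622400) / 11 = ln(2.48875) / 11 ≈ 0.082889 per year
doubling time = ln 2 / |r| = 0.69315 / 0.082889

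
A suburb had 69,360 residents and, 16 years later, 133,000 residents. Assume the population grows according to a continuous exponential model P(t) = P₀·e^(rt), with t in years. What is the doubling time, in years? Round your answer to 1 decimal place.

r = ln(133000/69360) / 16 = ln(1.91753) / 16 ≈ 0.04069 per year
doubling time = ln 2 / |r| = 0.69315 / 0.04069

doubling time ≈ 17.0 years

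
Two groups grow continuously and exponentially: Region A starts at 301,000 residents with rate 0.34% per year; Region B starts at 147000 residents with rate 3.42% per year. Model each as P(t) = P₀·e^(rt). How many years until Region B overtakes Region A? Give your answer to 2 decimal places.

t ≈ 23.27 years

301000·e^(0.0034t) = 147000·e^(0.0342t)
301000/147000 = e^((0.0342 − 0.0034)t) → ln(2.04762) = 0.0308·t
t = 0.71668 / 0.0308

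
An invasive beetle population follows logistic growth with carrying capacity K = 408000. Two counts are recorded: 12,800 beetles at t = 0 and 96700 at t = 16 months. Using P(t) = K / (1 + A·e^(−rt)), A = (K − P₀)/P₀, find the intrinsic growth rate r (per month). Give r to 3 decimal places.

A = (408000 − 12800)/12800 = 30.875
96700 = 408000/(1 + 30.875·e^(−r·16)) → e^(−16r) = (4.21923 − 1)/30.875 = 0.104267
r = −ln(0.104267)/16 = 2.2608/16

r ≈ 0.141 per month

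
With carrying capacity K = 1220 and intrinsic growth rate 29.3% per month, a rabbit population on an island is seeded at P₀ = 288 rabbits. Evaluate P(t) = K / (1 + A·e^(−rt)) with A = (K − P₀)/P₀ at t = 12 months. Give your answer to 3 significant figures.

A = (1220 − 288)/288 = 3.23611
P(12) = 1220 / (1 + 3.23611·e^(−0.293·12)) = 1220 / (1 + 3.23611·0.029718)
= 1220 / 1.09617 ≈ 1112.97

≈ 1,110 rabbits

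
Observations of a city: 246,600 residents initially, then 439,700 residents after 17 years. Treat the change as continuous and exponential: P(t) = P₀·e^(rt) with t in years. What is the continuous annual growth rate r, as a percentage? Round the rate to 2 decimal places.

439700 = 246600 · e^(r·17)
e^(17r) = 439700/246600 = 1.78305
r = ln(1.78305) / 17 = 0.57833 / 17

r ≈ 3.40% per year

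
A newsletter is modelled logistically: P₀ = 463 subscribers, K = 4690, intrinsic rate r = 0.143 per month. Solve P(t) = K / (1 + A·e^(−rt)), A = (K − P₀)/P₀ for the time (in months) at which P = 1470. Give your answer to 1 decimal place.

t ≈ 10.0 months

A = (4690 − 463)/463 = 9.12959
1470 = 4690/(1 + 9.12959·e^(−0.143t)) → 1 + 9.12959·e^(−0.143t) = 3.19048
e^(−0.143t) = 0.239932 → t = ln(4.16786)/0.143 = 1.4274/0.143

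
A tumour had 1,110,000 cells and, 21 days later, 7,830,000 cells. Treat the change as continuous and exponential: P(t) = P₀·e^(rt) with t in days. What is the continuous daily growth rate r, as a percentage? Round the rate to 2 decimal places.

r ≈ 9.30% per day

7830000 = 1110000 · e^(r·21)
e^(21r) = 7830000/1110000 = 7.05405
r = ln(7.05405) / 21 = 1.9536 / 21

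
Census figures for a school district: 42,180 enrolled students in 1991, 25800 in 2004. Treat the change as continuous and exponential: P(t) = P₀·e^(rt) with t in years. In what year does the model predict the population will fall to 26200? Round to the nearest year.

year 2004

r = ln(25800/42180) / 13 = -0.49157/13 ≈ -0.037813 per year
t = ln(26200/42180) / r = -0.47619/-0.037813 ≈ 12.59 years after 1991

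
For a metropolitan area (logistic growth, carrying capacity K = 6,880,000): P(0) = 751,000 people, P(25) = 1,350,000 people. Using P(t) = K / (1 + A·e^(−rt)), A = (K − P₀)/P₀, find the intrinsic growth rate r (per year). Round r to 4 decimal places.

r ≈ 0.0276 per year

A = (6880000 − 751000)/751000 = 8.16112
1350000 = 6880000/(1 + 8.16112·e^(−r·25)) → e^(−25r) = (5.0963 − 1)/8.16112 = 0.501928
r = −ln(0.501928)/25 = 0.6893/25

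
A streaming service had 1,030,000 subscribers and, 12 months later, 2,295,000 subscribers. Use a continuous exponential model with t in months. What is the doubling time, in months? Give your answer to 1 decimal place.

doubling time ≈ 10.4 months

r = ln(2295000/1030000) / 12 = ln(2.22816) / 12 ≈ 0.066765 per month
doubling time = ln 2 / |r| = 0.69315 / 0.066765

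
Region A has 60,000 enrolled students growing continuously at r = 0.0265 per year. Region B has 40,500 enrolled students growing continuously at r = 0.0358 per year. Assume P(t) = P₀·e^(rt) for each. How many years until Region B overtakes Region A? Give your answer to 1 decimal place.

60000·e^(0.0265t) = 40500·e^(0.0358t)
60000/40500 = e^((0.0358 − 0.0265)t) → ln(1.48148) = 0.0093·t
t = 0.39304 / 0.0093

t ≈ 42.3 years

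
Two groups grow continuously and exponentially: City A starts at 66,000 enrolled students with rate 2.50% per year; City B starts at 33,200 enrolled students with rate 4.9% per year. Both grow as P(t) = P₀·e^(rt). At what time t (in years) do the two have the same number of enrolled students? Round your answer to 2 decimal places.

t ≈ 28.63 years

66000·e^(0.025t) = 33200·e^(0.049t)
66000/33200 = e^((0.049 − 0.025)t) → ln(1.98795) = 0.024·t
t = 0.6871 / 0.024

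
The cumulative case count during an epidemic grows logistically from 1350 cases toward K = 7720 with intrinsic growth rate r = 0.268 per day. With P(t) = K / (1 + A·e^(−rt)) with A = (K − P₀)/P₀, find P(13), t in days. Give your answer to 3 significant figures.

≈ 6,740 cases

A = (7720 − 1350)/1350 = 4.71852
P(13) = 7720 / (1 + 4.71852·e^(−0.268·13)) = 7720 / (1 + 4.71852·0.030684)
= 7720 / 1.14479 ≈ 6743.62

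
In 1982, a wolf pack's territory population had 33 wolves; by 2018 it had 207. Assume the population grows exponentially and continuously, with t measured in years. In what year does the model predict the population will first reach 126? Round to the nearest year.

r = ln(207/33) / 36 = 1.83621/36 ≈ 0.051006 per year
t = ln(126/33) / r = 1.33977/0.051006 ≈ 26.27 years after 1982

year 2008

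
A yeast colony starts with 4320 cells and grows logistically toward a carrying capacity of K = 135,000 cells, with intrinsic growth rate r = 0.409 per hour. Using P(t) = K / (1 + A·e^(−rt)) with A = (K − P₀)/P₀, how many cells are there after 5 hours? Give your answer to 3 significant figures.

≈ 27,500 cells

A = (135000 − 4320)/4320 = 30.25
P(5) = 135000 / (1 + 30.25·e^(−0.409·5)) = 135000 / (1 + 30.25·0.12938)
= 135000 / 4.91375 ≈ 27473.92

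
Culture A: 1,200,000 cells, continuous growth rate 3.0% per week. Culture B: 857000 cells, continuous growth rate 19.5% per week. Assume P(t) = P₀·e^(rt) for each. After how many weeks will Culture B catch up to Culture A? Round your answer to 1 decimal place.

1200000·e^(0.03t) = 857000·e^(0.195t)
1200000/857000 = e^((0.195 − 0.03)t) → ln(1.40023) = 0.165·t
t = 0.33664 / 0.165

t ≈ 2.0 weeks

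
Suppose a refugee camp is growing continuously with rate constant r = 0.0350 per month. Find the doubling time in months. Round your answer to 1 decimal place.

doubling time = ln(2) / |r| = 0.69315 / 0.035

doubling time ≈ 19.8 months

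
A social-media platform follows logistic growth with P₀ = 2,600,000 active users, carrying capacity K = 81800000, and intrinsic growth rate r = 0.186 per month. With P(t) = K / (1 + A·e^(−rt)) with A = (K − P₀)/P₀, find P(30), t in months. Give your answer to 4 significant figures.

A = (81800000 − 2600000)/2600000 = 30.46154
P(30) = 81800000 / (1 + 30.46154·e^(−0.186·30)) = 81800000 / (1 + 30.46154·0.003773)
= 81800000 / 1.11492 ≈ 73368614.57

≈ 73,370,000 active users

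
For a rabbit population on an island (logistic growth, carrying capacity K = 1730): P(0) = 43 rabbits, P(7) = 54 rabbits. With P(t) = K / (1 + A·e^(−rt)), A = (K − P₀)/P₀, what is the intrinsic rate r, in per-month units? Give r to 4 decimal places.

A = (1730 − 43)/43 = 39.23256
54 = 1730/(1 + 39.23256·e^(−r·7)) → e^(−7r) = (32.03704 − 1)/39.23256 = 0.791104
r = −ln(0.791104)/7 = 0.23433/7

r ≈ 0.0335 per month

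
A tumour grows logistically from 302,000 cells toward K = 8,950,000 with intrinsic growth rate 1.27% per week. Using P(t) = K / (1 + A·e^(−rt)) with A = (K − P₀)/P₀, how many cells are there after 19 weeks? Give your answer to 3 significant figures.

≈ 381,000 cells

A = (8950000 − 302000)/302000 = 28.63576
P(19) = 8950000 / (1 + 28.63576·e^(−0.0127·19)) = 8950000 / (1 + 28.63576·0.785606)
= 8950000 / 23.49642 ≈ 380909.03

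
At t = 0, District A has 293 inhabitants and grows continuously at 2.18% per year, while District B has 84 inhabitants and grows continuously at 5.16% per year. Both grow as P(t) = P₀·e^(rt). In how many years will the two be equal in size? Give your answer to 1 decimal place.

t ≈ 41.9 years

293·e^(0.0218t) = 84·e^(0.0516t)
293/84 = e^((0.0516 − 0.0218)t) → ln(3.4881) = 0.0298·t
t = 1.24936 / 0.0298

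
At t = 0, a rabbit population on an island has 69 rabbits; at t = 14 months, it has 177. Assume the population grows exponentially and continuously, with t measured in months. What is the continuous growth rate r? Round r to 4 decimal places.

r ≈ 0.0673 per month

177 = 69 · e^(r·14)
e^(14r) = 177/69 = 2.56522
r = ln(2.56522) / 14 = 0.94204 / 14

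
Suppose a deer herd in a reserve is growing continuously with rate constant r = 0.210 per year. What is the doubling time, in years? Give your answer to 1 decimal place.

doubling time = ln(2) / |r| = 0.69315 / 0.21

doubling time ≈ 3.3 years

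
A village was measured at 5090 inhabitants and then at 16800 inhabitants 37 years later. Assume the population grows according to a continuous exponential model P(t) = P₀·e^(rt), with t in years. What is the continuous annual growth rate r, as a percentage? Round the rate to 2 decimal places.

16800 = 5090 · e^(r·37)
e^(37r) = 16800/5090 = 3.30059
r = ln(3.30059) / 37 = 1.1941 / 37

r ≈ 3.23% per year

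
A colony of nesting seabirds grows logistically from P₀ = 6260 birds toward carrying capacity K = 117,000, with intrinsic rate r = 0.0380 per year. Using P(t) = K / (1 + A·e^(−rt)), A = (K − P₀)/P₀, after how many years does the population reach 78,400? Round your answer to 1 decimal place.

A = (117000 − 6260)/6260 = 17.6901
78400 = 117000/(1 + 17.6901·e^(−0.038t)) → 1 + 17.6901·e^(−0.038t) = 1.49235
e^(−0.038t) = 0.027832 → t = ln(35.93014)/0.038 = 3.58158/0.038

t ≈ 94.3 years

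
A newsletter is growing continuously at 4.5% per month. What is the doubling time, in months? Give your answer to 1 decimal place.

doubling time ≈ 15.4 months

doubling time = ln(2) / |r| = 0.69315 / 0.045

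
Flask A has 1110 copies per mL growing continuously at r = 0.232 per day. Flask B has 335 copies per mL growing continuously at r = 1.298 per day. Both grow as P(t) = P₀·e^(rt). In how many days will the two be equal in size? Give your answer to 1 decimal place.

1110·e^(0.232t) = 335·e^(1.298t)
1110/335 = e^((1.298 − 0.232)t) → ln(3.31343) = 1.066·t
t = 1.19798 / 1.066

t ≈ 1.1 days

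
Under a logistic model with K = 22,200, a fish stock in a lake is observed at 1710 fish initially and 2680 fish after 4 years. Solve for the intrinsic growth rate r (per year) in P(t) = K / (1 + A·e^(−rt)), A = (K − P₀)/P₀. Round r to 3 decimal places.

A = (22200 − 1710)/1710 = 11.98246
2680 = 22200/(1 + 11.98246·e^(−r·4)) → e^(−4r) = (8.28358 − 1)/11.98246 = 0.607854
r = −ln(0.607854)/4 = 0.49782/4

r ≈ 0.124 per year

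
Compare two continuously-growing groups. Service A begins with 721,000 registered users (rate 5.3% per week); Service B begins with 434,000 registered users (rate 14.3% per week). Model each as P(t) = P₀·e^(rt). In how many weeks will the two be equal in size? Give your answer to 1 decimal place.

721000·e^(0.053t) = 434000·e^(0.143t)
721000/434000 = e^((0.143 − 0.053)t) → ln(1.66129) = 0.09·t
t = 0.50759 / 0.09

t ≈ 5.6 weeks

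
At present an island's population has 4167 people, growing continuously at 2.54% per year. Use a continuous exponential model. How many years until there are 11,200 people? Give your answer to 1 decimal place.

t ≈ 38.9 years

11200 = 4167 · e^(0.0254·t)
t = ln(11200/4167) / 0.0254 = ln(2.68778) / 0.0254 = 0.98872 / 0.0254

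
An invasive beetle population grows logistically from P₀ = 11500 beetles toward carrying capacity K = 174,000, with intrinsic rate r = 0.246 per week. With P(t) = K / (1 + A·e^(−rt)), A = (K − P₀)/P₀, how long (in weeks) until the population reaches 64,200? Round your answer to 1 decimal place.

A = (174000 − 11500)/11500 = 14.13043
64200 = 174000/(1 + 14.13043·e^(−0.246t)) → 1 + 14.13043·e^(−0.246t) = 2.71028
e^(−0.246t) = 0.121035 → t = ln(8.26206)/0.246 = 2.11167/0.246

t ≈ 8.6 weeks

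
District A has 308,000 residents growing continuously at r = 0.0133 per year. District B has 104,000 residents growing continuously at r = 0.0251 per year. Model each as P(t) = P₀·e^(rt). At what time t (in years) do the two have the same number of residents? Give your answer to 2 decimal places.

308000·e^(0.0133t) = 104000·e^(0.0251t)
308000/104000 = e^((0.0251 − 0.0133)t) → ln(2.96154) = 0.0118·t
t = 1.08571 / 0.0118

t ≈ 92.01 years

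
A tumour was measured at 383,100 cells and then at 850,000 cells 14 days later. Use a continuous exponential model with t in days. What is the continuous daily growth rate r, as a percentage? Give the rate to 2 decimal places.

850000 = 383100 · e^(r·14)
e^(14r) = 850000/383100 = 2.21874
r = ln(2.21874) / 14 = 0.79694 / 14

r ≈ 5.69% per day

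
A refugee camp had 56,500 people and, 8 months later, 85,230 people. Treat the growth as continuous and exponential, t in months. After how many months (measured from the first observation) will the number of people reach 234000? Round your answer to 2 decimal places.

r = ln(85230/56500) / 8 ≈ 0.051389 per month
t = ln(234000/56500) / r = 1.42108 / 0.051389 ≈ 27.653

t ≈ 27.65 months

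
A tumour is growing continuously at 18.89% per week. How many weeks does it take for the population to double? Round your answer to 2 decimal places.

doubling time = ln(2) / |r| = 0.69315 / 0.1889

doubling time ≈ 3.67 weeks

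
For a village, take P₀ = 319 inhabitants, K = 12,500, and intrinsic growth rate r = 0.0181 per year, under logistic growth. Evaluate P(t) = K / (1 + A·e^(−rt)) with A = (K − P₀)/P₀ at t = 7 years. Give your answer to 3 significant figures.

≈ 361 inhabitants

A = (12500 − 319)/319 = 38.18495
P(7) = 12500 / (1 + 38.18495·e^(−0.0181·7)) = 12500 / (1 + 38.18495·0.880998)
= 12500 / 34.64086 ≈ 360.85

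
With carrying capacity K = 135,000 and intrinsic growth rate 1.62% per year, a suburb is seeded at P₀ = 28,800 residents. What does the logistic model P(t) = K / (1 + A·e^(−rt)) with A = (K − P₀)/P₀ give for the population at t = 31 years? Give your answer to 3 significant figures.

A = (135000 − 28800)/28800 = 3.6875
P(31) = 135000 / (1 + 3.6875·e^(−0.0162·31)) = 135000 / (1 + 3.6875·0.605198)
= 135000 / 3.23167 ≈ 41774.11

≈ 41,800 residents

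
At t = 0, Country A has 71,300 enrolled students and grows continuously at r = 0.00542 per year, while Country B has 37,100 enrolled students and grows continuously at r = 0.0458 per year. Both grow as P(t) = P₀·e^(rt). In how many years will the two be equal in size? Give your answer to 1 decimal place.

71300·e^(0.00542t) = 37100·e^(0.0458t)
71300/37100 = e^((0.0458 − 0.00542)t) → ln(1.92183) = 0.04038·t
t = 0.65328 / 0.04038

t ≈ 16.2 years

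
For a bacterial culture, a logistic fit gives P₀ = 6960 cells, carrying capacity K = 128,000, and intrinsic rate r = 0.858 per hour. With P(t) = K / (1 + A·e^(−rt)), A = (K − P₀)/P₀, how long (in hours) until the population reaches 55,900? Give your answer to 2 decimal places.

t ≈ 3.03 hours

A = (128000 − 6960)/6960 = 17.3908
55900 = 128000/(1 + 17.3908·e^(−0.858t)) → 1 + 17.3908·e^(−0.858t) = 2.2898
e^(−0.858t) = 0.074166 → t = ln(13.4833)/0.858 = 2.60145/0.858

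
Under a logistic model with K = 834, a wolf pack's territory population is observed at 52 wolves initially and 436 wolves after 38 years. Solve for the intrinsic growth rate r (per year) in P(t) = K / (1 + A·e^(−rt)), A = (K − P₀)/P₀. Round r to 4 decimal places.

r ≈ 0.0737 per year

A = (834 − 52)/52 = 15.03846
436 = 834/(1 + 15.03846·e^(−r·38)) → e^(−38r) = (1.91284 − 1)/15.03846 = 0.060701
r = −ln(0.060701)/38 = 2.8018/38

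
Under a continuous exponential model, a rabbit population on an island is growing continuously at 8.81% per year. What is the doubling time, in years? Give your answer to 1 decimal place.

doubling time ≈ 7.9 years

doubling time = ln(2) / |r| = 0.69315 / 0.0881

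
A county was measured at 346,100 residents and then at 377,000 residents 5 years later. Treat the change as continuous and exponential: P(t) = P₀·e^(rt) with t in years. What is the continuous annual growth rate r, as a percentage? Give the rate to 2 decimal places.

r ≈ 1.71% per year

377000 = 346100 · e^(r·5)
e^(5r) = 377000/346100 = 1.08928
r = ln(1.08928) / 5 = 0.08552 / 5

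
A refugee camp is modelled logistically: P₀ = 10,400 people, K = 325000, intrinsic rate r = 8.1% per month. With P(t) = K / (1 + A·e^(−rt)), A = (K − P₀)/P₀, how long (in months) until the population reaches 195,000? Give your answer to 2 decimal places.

A = (325000 − 10400)/10400 = 30.25
195000 = 325000/(1 + 30.25·e^(−0.081t)) → 1 + 30.25·e^(−0.081t) = 1.66667
e^(−0.081t) = 0.022039 → t = ln(45.375)/0.081 = 3.81496/0.081

t ≈ 47.10 months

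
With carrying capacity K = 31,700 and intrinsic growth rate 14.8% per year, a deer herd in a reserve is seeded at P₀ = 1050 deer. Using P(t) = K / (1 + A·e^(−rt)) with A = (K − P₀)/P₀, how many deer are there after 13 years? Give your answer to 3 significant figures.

A = (31700 − 1050)/1050 = 29.19048
P(13) = 31700 / (1 + 29.19048·e^(−0.148·13)) = 31700 / (1 + 29.19048·0.146022)
= 31700 / 5.26244 ≈ 6023.82

≈ 6,020 deer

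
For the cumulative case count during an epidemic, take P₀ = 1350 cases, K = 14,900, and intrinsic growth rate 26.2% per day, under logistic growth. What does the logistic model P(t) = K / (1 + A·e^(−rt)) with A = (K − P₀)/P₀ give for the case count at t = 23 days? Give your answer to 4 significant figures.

A = (14900 − 1350)/1350 = 10.03704
P(23) = 14900 / (1 + 10.03704·e^(−0.262·23)) = 14900 / (1 + 10.03704·0.002415)
= 14900 / 1.02424 ≈ 14547.36

≈ 14,550 cases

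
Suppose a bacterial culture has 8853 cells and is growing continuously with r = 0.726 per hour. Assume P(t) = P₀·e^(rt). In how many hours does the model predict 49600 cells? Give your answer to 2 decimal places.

t ≈ 2.37 hours

49600 = 8853 · e^(0.726·t)
t = ln(49600/8853) / 0.726 = ln(5.60262) / 0.726 = 1.72323 / 0.726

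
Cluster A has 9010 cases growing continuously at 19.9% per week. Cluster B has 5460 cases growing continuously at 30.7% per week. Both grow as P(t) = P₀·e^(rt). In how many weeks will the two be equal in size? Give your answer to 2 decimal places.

9010·e^(0.199t) = 5460·e^(0.307t)
9010/5460 = e^((0.307 − 0.199)t) → ln(1.65018) = 0.108·t
t = 0.50089 / 0.108

t ≈ 4.64 weeks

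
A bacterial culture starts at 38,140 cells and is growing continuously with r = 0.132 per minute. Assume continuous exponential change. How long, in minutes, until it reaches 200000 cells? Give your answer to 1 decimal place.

t ≈ 12.6 minutes

200000 = 38140 · e^(0.132·t)
t = ln(200000/38140) / 0.132 = ln(5.24384) / 0.132 = 1.65705 / 0.132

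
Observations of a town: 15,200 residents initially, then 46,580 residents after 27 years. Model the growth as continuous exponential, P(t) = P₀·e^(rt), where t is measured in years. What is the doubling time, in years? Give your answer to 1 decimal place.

r = ln(46580/15200) / 27 = ln(3.06447) / 27 ≈ 0.041477 per year
doubling time = ln 2 / |r| = 0.69315 / 0.041477

doubling time ≈ 16.7 years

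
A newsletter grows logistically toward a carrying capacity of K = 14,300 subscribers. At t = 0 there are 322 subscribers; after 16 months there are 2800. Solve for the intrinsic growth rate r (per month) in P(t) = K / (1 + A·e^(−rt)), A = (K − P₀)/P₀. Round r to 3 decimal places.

r ≈ 0.147 per month

A = (14300 − 322)/322 = 43.40994
2800 = 14300/(1 + 43.40994·e^(−r·16)) → e^(−16r) = (5.10714 − 1)/43.40994 = 0.094613
r = −ln(0.094613)/16 = 2.35796/16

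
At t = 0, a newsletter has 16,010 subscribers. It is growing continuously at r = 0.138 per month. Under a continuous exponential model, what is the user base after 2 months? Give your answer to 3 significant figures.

P(2) = 16010 · e^(0.138·2) = 16010 · e^(0.276)
= 16010 · 1.31785 ≈ 21098.74

≈ 21,100 subscribers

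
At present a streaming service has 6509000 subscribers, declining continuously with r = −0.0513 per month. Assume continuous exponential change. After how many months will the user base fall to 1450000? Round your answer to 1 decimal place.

1450000 = 6509000 · e^(-0.0513·t)
t = ln(1450000/6509000) / -0.0513 = ln(0.22277) / -0.0513 = -1.50162 / -0.0513

t ≈ 29.3 months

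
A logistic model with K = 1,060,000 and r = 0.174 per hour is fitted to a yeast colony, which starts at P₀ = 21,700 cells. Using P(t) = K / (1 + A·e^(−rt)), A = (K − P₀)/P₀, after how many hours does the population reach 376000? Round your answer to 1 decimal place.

t ≈ 18.8 hours

A = (1060000 − 21700)/21700 = 47.84793
376000 = 1060000/(1 + 47.84793·e^(−0.174t)) → 1 + 47.84793·e^(−0.174t) = 2.81915
e^(−0.174t) = 0.038019 → t = ln(26.30237)/0.174 = 3.26966/0.174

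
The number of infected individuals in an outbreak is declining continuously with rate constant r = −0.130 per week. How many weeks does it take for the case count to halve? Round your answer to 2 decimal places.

half-life ≈ 5.33 weeks

half-life = ln(2) / |r| = 0.69315 / 0.13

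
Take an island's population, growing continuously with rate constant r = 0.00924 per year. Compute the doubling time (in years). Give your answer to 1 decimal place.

doubling time = ln(2) / |r| = 0.69315 / 0.00924

doubling time ≈ 75.0 years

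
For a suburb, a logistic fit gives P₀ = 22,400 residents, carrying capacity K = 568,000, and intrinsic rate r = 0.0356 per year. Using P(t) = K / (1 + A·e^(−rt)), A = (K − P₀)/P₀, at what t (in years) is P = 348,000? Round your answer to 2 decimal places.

t ≈ 102.57 years

A = (568000 − 22400)/22400 = 24.35714
348000 = 568000/(1 + 24.35714·e^(−0.0356t)) → 1 + 24.35714·e^(−0.0356t) = 1.63218
e^(−0.0356t) = 0.025955 → t = ln(38.52857)/0.0356 = 3.6514/0.0356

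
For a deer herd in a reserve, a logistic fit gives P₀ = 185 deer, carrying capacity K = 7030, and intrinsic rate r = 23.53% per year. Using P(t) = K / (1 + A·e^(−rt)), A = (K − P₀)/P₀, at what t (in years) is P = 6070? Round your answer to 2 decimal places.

t ≈ 23.18 years

A = (7030 − 185)/185 = 37
6070 = 7030/(1 + 37·e^(−0.2353t)) → 1 + 37·e^(−0.2353t) = 1.15815
e^(−0.2353t) = 0.004274 → t = ln(233.94792)/0.2353 = 5.4551/0.2353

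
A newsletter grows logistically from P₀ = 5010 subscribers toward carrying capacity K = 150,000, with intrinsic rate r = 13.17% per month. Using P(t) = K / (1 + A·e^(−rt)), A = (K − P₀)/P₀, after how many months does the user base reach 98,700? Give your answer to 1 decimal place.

A = (150000 − 5010)/5010 = 28.94012
98700 = 150000/(1 + 28.94012·e^(−0.1317t)) → 1 + 28.94012·e^(−0.1317t) = 1.51976
e^(−0.1317t) = 0.01796 → t = ln(55.68011)/0.1317 = 4.01962/0.1317

t ≈ 30.5 months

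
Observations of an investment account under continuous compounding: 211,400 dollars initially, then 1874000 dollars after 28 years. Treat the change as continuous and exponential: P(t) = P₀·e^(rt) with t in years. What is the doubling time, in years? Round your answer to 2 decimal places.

doubling time ≈ 8.89 years

r = ln(1874000/211400) / 28 = ln(8.86471) / 28 ≈ 0.077931 per year
doubling time = ln 2 / |r| = 0.69315 / 0.077931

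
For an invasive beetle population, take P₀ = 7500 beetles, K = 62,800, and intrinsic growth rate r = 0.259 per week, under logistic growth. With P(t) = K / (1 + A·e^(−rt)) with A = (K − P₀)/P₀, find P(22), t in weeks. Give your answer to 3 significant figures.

A = (62800 − 7500)/7500 = 7.37333
P(22) = 62800 / (1 + 7.37333·e^(−0.259·22)) = 62800 / (1 + 7.37333·0.003353)
= 62800 / 1.02472 ≈ 61285.02

≈ 61,300 beetles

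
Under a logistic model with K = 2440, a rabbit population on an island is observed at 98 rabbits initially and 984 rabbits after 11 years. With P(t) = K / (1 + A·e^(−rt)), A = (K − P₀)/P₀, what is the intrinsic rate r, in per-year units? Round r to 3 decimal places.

A = (2440 − 98)/98 = 23.89796
984 = 2440/(1 + 23.89796·e^(−r·11)) → e^(−11r) = (2.47967 − 1)/23.89796 = 0.061916
r = −ln(0.061916)/11 = 2.78197/11

r ≈ 0.253 per year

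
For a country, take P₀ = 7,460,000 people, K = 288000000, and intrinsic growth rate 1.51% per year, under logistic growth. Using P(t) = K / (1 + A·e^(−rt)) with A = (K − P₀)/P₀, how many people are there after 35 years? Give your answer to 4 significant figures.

≈ 12,430,000 people

A = (288000000 − 7460000)/7460000 = 37.6059
P(35) = 288000000 / (1 + 37.6059·e^(−0.0151·35)) = 288000000 / (1 + 37.6059·0.589489)
= 288000000 / 23.16825 ≈ 12430807.25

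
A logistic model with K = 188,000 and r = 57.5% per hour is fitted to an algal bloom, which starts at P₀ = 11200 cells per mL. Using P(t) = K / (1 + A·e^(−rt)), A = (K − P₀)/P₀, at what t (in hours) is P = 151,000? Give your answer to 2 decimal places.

t ≈ 7.24 hours

A = (188000 − 11200)/11200 = 15.78571
151000 = 188000/(1 + 15.78571·e^(−0.575t)) → 1 + 15.78571·e^(−0.575t) = 1.24503
e^(−0.575t) = 0.015522 → t = ln(64.42278)/0.575 = 4.16547/0.575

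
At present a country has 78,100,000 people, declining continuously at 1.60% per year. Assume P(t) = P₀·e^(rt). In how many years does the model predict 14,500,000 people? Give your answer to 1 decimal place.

t ≈ 105.2 years

14500000 = 78100000 · e^(-0.016·t)
t = ln(14500000/78100000) / -0.016 = ln(0.18566) / -0.016 = -1.68384 / -0.016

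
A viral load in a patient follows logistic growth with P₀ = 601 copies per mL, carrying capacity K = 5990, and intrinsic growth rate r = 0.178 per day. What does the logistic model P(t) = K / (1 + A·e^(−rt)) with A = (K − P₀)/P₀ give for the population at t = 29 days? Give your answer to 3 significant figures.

A = (5990 − 601)/601 = 8.96672
P(29) = 5990 / (1 + 8.96672·e^(−0.178·29)) = 5990 / (1 + 8.96672·0.00573)
= 5990 / 1.05138 ≈ 5697.27

≈ 5,700 copies per mL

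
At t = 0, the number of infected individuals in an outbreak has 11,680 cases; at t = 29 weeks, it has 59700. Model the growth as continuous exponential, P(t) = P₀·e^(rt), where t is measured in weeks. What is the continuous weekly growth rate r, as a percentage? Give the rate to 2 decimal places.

59700 = 11680 · e^(r·29)
e^(29r) = 59700/11680 = 5.1113
r = ln(5.1113) / 29 = 1.63145 / 29

r ≈ 5.63% per week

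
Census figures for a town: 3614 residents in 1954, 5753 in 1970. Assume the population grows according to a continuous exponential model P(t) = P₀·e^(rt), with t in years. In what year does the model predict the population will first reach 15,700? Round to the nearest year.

r = ln(5753/3614) / 16 = 0.46491/16 ≈ 0.029057 per year
t = ln(15700/3614) / r = 1.46885/0.029057 ≈ 50.55 years after 1954

year 2005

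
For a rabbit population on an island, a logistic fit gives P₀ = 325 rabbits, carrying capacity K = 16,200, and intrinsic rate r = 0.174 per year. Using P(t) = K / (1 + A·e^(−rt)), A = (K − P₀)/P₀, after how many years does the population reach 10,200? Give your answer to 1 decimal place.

A = (16200 − 325)/325 = 48.84615
10200 = 16200/(1 + 48.84615·e^(−0.174t)) → 1 + 48.84615·e^(−0.174t) = 1.58824
e^(−0.174t) = 0.012043 → t = ln(83.03846)/0.174 = 4.4193/0.174

t ≈ 25.4 years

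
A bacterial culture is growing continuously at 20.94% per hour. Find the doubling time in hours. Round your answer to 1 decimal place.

doubling time ≈ 3.3 hours

doubling time = ln(2) / |r| = 0.69315 / 0.2094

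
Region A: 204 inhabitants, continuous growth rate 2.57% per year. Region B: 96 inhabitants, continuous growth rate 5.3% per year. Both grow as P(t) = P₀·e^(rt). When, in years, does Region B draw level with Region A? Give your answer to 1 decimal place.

204·e^(0.0257t) = 96·e^(0.053t)
204/96 = e^((0.053 − 0.0257)t) → ln(2.125) = 0.0273·t
t = 0.75377 / 0.0273

t ≈ 27.6 years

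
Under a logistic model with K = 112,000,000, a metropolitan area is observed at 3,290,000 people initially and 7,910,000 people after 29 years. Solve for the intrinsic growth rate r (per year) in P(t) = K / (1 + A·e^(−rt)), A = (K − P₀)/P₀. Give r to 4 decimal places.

A = (112000000 − 3290000)/3290000 = 33.04255
7910000 = 112000000/(1 + 33.04255·e^(−r·29)) → e^(−29r) = (14.15929 − 1)/33.04255 = 0.398253
r = −ln(0.398253)/29 = 0.92067/29

r ≈ 0.0317 per year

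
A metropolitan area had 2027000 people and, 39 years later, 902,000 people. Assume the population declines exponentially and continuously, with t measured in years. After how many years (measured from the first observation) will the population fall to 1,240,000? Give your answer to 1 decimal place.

t ≈ 23.7 years

r = ln(902000/2027000) / 39 ≈ -0.020761 per year
t = ln(1240000/2027000) / r = -0.49145 / -0.020761 ≈ 23.671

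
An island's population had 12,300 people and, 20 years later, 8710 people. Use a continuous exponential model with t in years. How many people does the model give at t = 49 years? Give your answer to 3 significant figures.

r = ln(8710/12300) / 20 ≈ -0.017256 per year
P(49) = 12300 · e^(-0.017256·49) = 12300 · 0.42932 ≈ 5280.59

≈ 5,280 people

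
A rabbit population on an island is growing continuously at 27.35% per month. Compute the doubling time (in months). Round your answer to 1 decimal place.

doubling time = ln(2) / |r| = 0.69315 / 0.2735

doubling time ≈ 2.5 months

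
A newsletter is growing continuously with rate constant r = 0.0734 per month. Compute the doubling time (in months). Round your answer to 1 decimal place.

doubling time = ln(2) / |r| = 0.69315 / 0.0734

doubling time ≈ 9.4 months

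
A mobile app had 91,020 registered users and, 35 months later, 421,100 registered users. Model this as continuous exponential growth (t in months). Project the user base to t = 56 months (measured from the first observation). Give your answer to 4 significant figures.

r = ln(421100/91020) / 35 ≈ 0.043765 per month
P(56) = 91020 · e^(0.043765·56) = 91020 · 11.59838 ≈ 1055684.85

≈ 1,056,000 registered users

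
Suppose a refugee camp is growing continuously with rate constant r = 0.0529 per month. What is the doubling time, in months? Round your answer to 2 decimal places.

doubling time = ln(2) / |r| = 0.69315 / 0.0529

doubling time ≈ 13.10 months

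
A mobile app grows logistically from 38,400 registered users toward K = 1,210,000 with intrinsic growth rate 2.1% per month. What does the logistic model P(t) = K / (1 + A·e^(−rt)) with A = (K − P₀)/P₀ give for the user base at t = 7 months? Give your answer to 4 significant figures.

≈ 44,260 registered users

A = (1210000 − 38400)/38400 = 30.51042
P(7) = 1210000 / (1 + 30.51042·e^(−0.021·7)) = 1210000 / (1 + 30.51042·0.863294)
= 1210000 / 27.33946 ≈ 44258.37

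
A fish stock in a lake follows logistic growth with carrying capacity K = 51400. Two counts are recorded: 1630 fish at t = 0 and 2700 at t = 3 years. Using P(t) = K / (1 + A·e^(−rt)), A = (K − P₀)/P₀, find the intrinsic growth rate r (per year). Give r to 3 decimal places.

A = (51400 − 1630)/1630 = 30.53374
2700 = 51400/(1 + 30.53374·e^(−r·3)) → e^(−3r) = (19.03704 − 1)/30.53374 = 0.590725
r = −ln(0.590725)/3 = 0.52641/3

r ≈ 0.175 per year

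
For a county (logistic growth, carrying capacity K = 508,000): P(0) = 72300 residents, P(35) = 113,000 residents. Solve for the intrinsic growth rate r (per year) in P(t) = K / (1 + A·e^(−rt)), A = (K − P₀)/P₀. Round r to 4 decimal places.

r ≈ 0.0156 per year

A = (508000 − 72300)/72300 = 6.02628
113000 = 508000/(1 + 6.02628·e^(−r·35)) → e^(−35r) = (4.49558 − 1)/6.02628 = 0.580055
r = −ln(0.580055)/35 = 0.54463/35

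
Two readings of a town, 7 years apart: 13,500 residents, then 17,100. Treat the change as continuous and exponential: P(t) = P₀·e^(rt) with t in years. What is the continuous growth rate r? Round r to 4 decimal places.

17100 = 13500 · e^(r·7)
e^(7r) = 17100/13500 = 1.26667
r = ln(1.26667) / 7 = 0.23639 / 7

r ≈ 0.0338 per year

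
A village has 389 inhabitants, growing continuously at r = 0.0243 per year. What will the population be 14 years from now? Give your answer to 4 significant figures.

P(14) = 389 · e^(0.0243·14) = 389 · e^(0.3402)
= 389 · 1.40523 ≈ 546.63

≈ 546.6 inhabitants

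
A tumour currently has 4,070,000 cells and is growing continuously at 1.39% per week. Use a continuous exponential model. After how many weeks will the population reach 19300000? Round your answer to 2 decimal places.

t ≈ 111.98 weeks

19300000 = 4070000 · e^(0.0139·t)
t = ln(19300000/4070000) / 0.0139 = ln(4.74201) / 0.0139 = 1.55646 / 0.0139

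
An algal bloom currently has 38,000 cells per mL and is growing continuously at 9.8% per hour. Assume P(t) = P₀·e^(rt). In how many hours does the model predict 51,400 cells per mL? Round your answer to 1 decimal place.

51400 = 38000 · e^(0.098·t)
t = ln(51400/38000) / 0.098 = ln(1.35263) / 0.098 = 0.30205 / 0.098

t ≈ 3.1 hours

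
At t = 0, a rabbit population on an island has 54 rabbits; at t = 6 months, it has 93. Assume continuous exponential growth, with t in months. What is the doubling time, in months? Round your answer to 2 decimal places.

r = ln(93/54) / 6 = ln(1.72222) / 6 ≈ 0.090603 per month
doubling time = ln 2 / |r| = 0.69315 / 0.090603

doubling time ≈ 7.65 months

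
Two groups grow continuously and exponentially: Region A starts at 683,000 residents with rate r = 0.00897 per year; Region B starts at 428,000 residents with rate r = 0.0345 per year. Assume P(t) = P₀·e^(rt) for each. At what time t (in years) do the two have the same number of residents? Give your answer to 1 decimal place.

683000·e^(0.00897t) = 428000·e^(0.0345t)
683000/428000 = e^((0.0345 − 0.00897)t) → ln(1.59579) = 0.02553·t
t = 0.46737 / 0.02553

t ≈ 18.3 years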